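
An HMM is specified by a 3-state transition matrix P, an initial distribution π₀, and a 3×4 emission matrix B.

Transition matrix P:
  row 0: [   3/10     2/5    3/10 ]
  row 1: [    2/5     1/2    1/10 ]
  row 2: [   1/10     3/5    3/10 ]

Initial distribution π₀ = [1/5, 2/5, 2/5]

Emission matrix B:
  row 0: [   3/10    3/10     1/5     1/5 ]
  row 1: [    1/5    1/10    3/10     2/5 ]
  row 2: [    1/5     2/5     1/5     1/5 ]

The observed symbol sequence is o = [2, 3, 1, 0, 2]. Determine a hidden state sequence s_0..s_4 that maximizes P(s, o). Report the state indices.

t=0: δ = [4.000e-02, 1.200e-01, 8.000e-02]  (obs o_0=2)
t=1: δ = [9.600e-03, 2.400e-02, 4.800e-03]  ψ = [1, 1, 2]  (obs o_1=3)
t=2: δ = [2.880e-03, 1.200e-03, 1.152e-03]  ψ = [1, 1, 0]  (obs o_2=1)
t=3: δ = [2.592e-04, 2.304e-04, 1.728e-04]  ψ = [0, 0, 0]  (obs o_3=0)
t=4: δ = [1.843e-05, 3.456e-05, 1.555e-05]  ψ = [1, 1, 0]  (obs o_4=2)
backtrack: best end state = 1; path = [1, 1, 0, 1, 1]

path = [1, 1, 0, 1, 1]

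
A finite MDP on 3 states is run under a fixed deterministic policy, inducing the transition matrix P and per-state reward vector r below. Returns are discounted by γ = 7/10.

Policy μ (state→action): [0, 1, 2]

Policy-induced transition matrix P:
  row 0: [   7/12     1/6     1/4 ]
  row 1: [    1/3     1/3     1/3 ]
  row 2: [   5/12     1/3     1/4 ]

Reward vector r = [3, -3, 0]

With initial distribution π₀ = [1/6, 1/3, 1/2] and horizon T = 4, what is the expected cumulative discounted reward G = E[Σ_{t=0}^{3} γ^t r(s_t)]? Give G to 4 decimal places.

G = 0.2437

t=0: π = [0.1667, 0.3333, 0.5000], E[r] = -0.5000, γ^t·E[r] = -0.500000, running G = -0.500000
t=1: π = [0.4167, 0.3056, 0.2778], E[r] = 0.3333, γ^t·E[r] = 0.233333, running G = -0.266667
t=2: π = [0.4606, 0.2639, 0.2755], E[r] = 0.5903, γ^t·E[r] = 0.289236, running G = 0.022569
t=3: π = [0.4715, 0.2566, 0.2720], E[r] = 0.6447, γ^t·E[r] = 0.221124, running G = 0.243693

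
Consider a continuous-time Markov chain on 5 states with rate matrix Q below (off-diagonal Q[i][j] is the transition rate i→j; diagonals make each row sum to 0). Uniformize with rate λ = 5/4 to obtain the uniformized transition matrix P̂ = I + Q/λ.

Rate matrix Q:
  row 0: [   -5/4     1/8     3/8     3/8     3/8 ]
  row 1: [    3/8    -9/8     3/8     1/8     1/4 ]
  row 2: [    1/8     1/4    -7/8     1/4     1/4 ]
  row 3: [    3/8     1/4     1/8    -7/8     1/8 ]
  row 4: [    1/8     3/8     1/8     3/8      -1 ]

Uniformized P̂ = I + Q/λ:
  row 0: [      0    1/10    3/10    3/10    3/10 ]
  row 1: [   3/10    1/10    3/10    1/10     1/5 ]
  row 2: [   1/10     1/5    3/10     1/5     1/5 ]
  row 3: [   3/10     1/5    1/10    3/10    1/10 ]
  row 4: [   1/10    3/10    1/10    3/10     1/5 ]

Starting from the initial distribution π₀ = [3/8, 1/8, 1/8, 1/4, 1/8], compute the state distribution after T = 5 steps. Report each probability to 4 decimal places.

t=0: π = [0.3750, 0.1250, 0.1250, 0.2500, 0.1250]
t=1: π = [0.1375, 0.1625, 0.2250, 0.2625, 0.2125]
t=2: π = [0.1713, 0.1913, 0.2050, 0.2450, 0.1875]
t=3: π = [0.1701, 0.1825, 0.2135, 0.2413, 0.1926]
t=4: π = [0.1677, 0.1840, 0.2132, 0.2422, 0.1929]
t=5: π = [0.1685, 0.1841, 0.2130, 0.2419, 0.1926]

π = [0.1685, 0.1841, 0.2130, 0.2419, 0.1926]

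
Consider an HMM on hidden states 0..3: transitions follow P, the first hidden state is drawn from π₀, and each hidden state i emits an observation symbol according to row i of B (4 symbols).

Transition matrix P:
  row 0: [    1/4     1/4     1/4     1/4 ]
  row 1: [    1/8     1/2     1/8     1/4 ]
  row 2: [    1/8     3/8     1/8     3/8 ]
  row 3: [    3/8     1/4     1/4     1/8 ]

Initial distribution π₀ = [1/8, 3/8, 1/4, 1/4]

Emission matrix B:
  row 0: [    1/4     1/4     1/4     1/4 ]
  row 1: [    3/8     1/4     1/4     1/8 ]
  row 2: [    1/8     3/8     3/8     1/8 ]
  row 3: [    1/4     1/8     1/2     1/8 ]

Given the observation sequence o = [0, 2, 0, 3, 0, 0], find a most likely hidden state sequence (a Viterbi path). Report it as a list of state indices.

t=0: δ = [3.125e-02, 1.406e-01, 3.125e-02, 6.250e-02]  (obs o_0=0)
t=1: δ = [5.859e-03, 1.758e-02, 6.592e-03, 1.758e-02]  ψ = [3, 1, 1, 1]  (obs o_1=2)
t=2: δ = [1.648e-03, 3.296e-03, 5.493e-04, 1.099e-03]  ψ = [3, 1, 3, 1]  (obs o_2=0)
t=3: δ = [1.030e-04, 2.060e-04, 5.150e-05, 1.030e-04]  ψ = [0, 1, 0, 1]  (obs o_3=3)
t=4: δ = [9.656e-06, 3.862e-05, 3.219e-06, 1.287e-05]  ψ = [3, 1, 0, 1]  (obs o_4=0)
t=5: δ = [1.207e-06, 7.242e-06, 6.035e-07, 2.414e-06]  ψ = [1, 1, 1, 1]  (obs o_5=0)
backtrack: best end state = 1; path = [1, 1, 1, 1, 1, 1]

path = [1, 1, 1, 1, 1, 1]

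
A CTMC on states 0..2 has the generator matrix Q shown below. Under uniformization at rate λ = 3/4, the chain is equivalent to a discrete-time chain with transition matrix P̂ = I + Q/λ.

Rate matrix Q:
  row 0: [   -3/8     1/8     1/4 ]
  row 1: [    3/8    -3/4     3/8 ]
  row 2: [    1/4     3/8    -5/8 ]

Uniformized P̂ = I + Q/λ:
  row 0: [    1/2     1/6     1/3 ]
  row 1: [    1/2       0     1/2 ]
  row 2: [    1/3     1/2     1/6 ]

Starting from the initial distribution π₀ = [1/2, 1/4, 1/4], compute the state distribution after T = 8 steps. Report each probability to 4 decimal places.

π = [0.4468, 0.2341, 0.3191]

t=0: π = [0.5000, 0.2500, 0.2500]
t=1: π = [0.4583, 0.2083, 0.3333]
t=2: π = [0.4444, 0.2431, 0.3125]
t=3: π = [0.4479, 0.2303, 0.3218]
t=4: π = [0.4464, 0.2355, 0.3181]
t=5: π = [0.4470, 0.2334, 0.3196]
t=6: π = [0.4467, 0.2343, 0.3190]
t=7: π = [0.4468, 0.2339, 0.3192]
t=8: π = [0.4468, 0.2341, 0.3191]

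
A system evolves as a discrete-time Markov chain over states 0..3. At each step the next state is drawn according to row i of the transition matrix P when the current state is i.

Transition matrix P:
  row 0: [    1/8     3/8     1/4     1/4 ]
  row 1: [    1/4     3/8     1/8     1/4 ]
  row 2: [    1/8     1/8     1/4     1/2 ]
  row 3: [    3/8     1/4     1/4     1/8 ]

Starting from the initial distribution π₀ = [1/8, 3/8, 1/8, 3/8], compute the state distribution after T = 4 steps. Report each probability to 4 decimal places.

t=0: π = [0.1250, 0.3750, 0.1250, 0.3750]
t=1: π = [0.2656, 0.2969, 0.2031, 0.2344]
t=2: π = [0.2207, 0.2949, 0.2129, 0.2715]
t=3: π = [0.2297, 0.2878, 0.2131, 0.2693]
t=4: π = [0.2283, 0.2881, 0.2140, 0.2696]

π = [0.2283, 0.2881, 0.2140, 0.2696]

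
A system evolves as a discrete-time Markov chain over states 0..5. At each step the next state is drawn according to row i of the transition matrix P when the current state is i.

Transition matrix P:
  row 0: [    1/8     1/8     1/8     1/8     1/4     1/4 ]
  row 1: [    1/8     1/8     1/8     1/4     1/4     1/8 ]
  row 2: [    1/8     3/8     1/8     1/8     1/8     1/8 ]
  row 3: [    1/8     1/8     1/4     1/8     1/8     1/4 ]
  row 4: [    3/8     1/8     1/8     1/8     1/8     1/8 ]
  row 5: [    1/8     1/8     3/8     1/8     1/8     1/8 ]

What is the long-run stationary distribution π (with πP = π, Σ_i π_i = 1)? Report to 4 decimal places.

Balance equations π_j = Σ_i π_i·P[i][j]:
  π_0 = 1/8·π_0 + 1/8·π_1 + 1/8·π_2 + 1/8·π_3 + 3/8·π_4 + 1/8·π_5
  π_1 = 1/8·π_0 + 1/8·π_1 + 3/8·π_2 + 1/8·π_3 + 1/8·π_4 + 1/8·π_5
  π_2 = 1/8·π_0 + 1/8·π_1 + 1/8·π_2 + 1/4·π_3 + 1/8·π_4 + 3/8·π_5
  π_3 = 1/8·π_0 + 1/4·π_1 + 1/8·π_2 + 1/8·π_3 + 1/8·π_4 + 1/8·π_5
  π_4 = 1/4·π_0 + 1/4·π_1 + 1/8·π_2 + 1/8·π_3 + 1/8·π_4 + 1/8·π_5
  normalize: π_0 + π_1 + π_2 + π_3 + π_4 + π_5 = 1
Solving the linear system gives exactly π = [1756/10527, 1801/10527, 3881/21054, 1541/10527, 3521/21054, 576/3509].

π = [0.1668, 0.1711, 0.1843, 0.1464, 0.1672, 0.1641]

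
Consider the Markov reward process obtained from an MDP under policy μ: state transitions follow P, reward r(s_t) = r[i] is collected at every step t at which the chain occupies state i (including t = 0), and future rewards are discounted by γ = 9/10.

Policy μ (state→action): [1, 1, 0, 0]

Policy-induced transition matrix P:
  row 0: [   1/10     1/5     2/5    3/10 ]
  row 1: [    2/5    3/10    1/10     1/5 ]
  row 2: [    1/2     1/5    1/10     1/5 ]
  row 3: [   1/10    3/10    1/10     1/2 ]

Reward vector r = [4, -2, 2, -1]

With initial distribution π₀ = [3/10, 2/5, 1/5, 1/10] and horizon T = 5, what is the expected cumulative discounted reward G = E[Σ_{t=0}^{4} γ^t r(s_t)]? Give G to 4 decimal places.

t=0: π = [0.3000, 0.4000, 0.2000, 0.1000], E[r] = 0.7000, γ^t·E[r] = 0.700000, running G = 0.700000
t=1: π = [0.3000, 0.2500, 0.1900, 0.2600], E[r] = 0.8200, γ^t·E[r] = 0.738000, running G = 1.438000
t=2: π = [0.2510, 0.2510, 0.1900, 0.3080], E[r] = 0.5740, γ^t·E[r] = 0.464940, running G = 1.902940
t=3: π = [0.2513, 0.2559, 0.1753, 0.3175], E[r] = 0.5265, γ^t·E[r] = 0.383819, running G = 2.286759
t=4: π = [0.2469, 0.2573, 0.1754, 0.3204], E[r] = 0.5033, γ^t·E[r] = 0.330202, running G = 2.616961

G = 2.6170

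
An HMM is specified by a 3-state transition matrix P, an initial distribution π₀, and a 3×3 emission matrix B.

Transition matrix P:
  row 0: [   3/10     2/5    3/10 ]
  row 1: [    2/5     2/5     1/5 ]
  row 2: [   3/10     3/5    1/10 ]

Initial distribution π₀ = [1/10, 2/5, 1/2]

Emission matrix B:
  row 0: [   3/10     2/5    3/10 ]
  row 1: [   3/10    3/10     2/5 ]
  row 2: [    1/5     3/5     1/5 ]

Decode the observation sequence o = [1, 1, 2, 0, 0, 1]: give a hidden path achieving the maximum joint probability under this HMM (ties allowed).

path = [2, 1, 1, 1, 0, 2]

t=0: δ = [4.000e-02, 1.200e-01, 3.000e-01]  (obs o_0=1)
t=1: δ = [3.600e-02, 5.400e-02, 1.800e-02]  ψ = [2, 2, 2]  (obs o_1=1)
t=2: δ = [6.480e-03, 8.640e-03, 2.160e-03]  ψ = [1, 1, 0]  (obs o_2=2)
t=3: δ = [1.037e-03, 1.037e-03, 3.888e-04]  ψ = [1, 1, 0]  (obs o_3=0)
t=4: δ = [1.244e-04, 1.244e-04, 6.221e-05]  ψ = [1, 0, 0]  (obs o_4=0)
t=5: δ = [1.991e-05, 1.493e-05, 2.239e-05]  ψ = [1, 0, 0]  (obs o_5=1)
backtrack: best end state = 2; path = [2, 1, 1, 1, 0, 2]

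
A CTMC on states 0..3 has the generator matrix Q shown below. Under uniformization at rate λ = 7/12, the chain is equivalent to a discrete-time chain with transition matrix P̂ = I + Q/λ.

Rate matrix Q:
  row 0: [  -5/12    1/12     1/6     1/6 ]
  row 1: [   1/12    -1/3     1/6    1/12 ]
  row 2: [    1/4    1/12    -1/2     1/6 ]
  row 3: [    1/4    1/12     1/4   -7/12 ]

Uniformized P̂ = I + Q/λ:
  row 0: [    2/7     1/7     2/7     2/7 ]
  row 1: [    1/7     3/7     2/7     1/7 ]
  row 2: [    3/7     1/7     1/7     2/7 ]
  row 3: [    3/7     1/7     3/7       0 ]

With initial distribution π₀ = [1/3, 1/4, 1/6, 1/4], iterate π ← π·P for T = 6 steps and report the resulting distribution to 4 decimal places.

t=0: π = [0.3333, 0.2500, 0.1667, 0.2500]
t=1: π = [0.3095, 0.2143, 0.2976, 0.1786]
t=2: π = [0.3231, 0.2041, 0.2687, 0.2041]
t=3: π = [0.3241, 0.2012, 0.2765, 0.1983]
t=4: π = [0.3248, 0.2003, 0.2745, 0.2003]
t=5: π = [0.3249, 0.2001, 0.2751, 0.1999]
t=6: π = [0.3250, 0.2000, 0.2750, 0.2000]

π = [0.3250, 0.2000, 0.2750, 0.2000]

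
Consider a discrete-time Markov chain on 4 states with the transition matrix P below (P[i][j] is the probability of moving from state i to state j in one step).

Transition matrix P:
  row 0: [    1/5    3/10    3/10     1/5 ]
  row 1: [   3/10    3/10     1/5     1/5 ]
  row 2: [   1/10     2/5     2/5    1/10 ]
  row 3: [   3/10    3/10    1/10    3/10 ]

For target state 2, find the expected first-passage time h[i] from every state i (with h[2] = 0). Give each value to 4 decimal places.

First-step conditioning: h[2] = 0; for i ≠ 2, h[i] = 1 + Σ_k P[i][k]·h[k].
  h[0] = 1 + 1/5·h[0] + 3/10·h[1] + 1/5·h[3]
  h[1] = 1 + 3/10·h[0] + 3/10·h[1] + 1/5·h[3]
  h[3] = 1 + 3/10·h[0] + 3/10·h[1] + 3/10·h[3]
Solving the 3×3 linear system over states ≠ 2 gives exactly h = [900/203, 990/203, 0, 1100/203] (h[2] = 0 is the target).

h = [4.4335, 4.8768, 0.0000, 5.4187]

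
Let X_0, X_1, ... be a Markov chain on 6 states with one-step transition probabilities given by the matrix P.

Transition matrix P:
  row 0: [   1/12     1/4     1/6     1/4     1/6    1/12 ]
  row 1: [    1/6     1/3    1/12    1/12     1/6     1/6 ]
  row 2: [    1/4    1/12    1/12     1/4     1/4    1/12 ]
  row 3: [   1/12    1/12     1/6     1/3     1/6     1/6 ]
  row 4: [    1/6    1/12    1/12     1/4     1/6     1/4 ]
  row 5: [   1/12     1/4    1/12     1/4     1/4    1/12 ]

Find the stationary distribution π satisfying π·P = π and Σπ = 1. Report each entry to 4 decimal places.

Balance equations π_j = Σ_i π_i·P[i][j]:
  π_0 = 1/12·π_0 + 1/6·π_1 + 1/4·π_2 + 1/12·π_3 + 1/6·π_4 + 1/12·π_5
  π_1 = 1/4·π_0 + 1/3·π_1 + 1/12·π_2 + 1/12·π_3 + 1/12·π_4 + 1/4·π_5
  π_2 = 1/6·π_0 + 1/12·π_1 + 1/12·π_2 + 1/6·π_3 + 1/12·π_4 + 1/12·π_5
  π_3 = 1/4·π_0 + 1/12·π_1 + 1/4·π_2 + 1/3·π_3 + 1/4·π_4 + 1/4·π_5
  π_4 = 1/6·π_0 + 1/6·π_1 + 1/4·π_2 + 1/6·π_3 + 1/6·π_4 + 1/4·π_5
  normalize: π_0 + π_1 + π_2 + π_3 + π_4 + π_5 = 1
Solving the linear system gives exactly π = [14204/107107, 1692/9737, 24523/214214, 25827/107107, 20206/107107, 23/154].

π = [0.1326, 0.1738, 0.1145, 0.2411, 0.1887, 0.1494]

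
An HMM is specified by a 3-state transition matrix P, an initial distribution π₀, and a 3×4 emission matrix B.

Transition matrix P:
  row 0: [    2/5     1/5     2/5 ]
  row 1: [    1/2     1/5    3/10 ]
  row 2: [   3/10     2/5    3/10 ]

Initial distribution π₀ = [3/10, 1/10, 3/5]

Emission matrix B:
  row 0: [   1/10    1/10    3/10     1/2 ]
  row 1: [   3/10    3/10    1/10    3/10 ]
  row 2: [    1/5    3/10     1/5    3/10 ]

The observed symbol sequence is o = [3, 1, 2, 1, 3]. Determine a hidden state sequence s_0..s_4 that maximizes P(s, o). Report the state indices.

t=0: δ = [1.500e-01, 3.000e-02, 1.800e-01]  (obs o_0=3)
t=1: δ = [6.000e-03, 2.160e-02, 1.800e-02]  ψ = [0, 2, 0]  (obs o_1=1)
t=2: δ = [3.240e-03, 7.200e-04, 1.296e-03]  ψ = [1, 2, 1]  (obs o_2=2)
t=3: δ = [1.296e-04, 1.944e-04, 3.888e-04]  ψ = [0, 0, 0]  (obs o_3=1)
t=4: δ = [5.832e-05, 4.666e-05, 3.499e-05]  ψ = [2, 2, 2]  (obs o_4=3)
backtrack: best end state = 0; path = [2, 1, 0, 2, 0]

path = [2, 1, 0, 2, 0]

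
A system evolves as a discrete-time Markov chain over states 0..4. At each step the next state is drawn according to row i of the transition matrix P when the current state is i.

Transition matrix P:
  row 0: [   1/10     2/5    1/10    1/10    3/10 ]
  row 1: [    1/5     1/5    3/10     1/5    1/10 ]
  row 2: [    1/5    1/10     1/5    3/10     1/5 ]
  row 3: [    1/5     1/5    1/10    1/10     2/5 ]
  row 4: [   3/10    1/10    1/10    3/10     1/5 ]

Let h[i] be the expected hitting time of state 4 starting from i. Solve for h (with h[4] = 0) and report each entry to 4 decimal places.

First-step conditioning: h[4] = 0; for i ≠ 4, h[i] = 1 + Σ_k P[i][k]·h[k].
  h[0] = 1 + 1/10·h[0] + 2/5·h[1] + 1/10·h[2] + 1/10·h[3]
  h[1] = 1 + 1/5·h[0] + 1/5·h[1] + 3/10·h[2] + 1/5·h[3]
  h[2] = 1 + 1/5·h[0] + 1/10·h[1] + 1/5·h[2] + 3/10·h[3]
  h[3] = 1 + 1/5·h[0] + 1/5·h[1] + 1/10·h[2] + 1/10·h[3]
Solving the 4×4 linear system over states ≠ 4 gives exactly h = [1060/261, 410/87, 1090/261, 920/261, 0] (h[4] = 0 is the target).

h = [4.0613, 4.7126, 4.1762, 3.5249, 0.0000]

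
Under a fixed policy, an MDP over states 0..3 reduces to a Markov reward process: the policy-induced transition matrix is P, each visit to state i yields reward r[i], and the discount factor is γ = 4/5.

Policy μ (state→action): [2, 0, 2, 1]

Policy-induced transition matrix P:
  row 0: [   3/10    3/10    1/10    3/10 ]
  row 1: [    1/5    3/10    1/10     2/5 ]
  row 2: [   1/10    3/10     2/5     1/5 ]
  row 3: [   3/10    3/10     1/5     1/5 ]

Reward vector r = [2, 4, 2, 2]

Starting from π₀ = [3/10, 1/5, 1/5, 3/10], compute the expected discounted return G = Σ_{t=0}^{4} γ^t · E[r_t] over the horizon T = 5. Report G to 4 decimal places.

t=0: π = [0.3000, 0.2000, 0.2000, 0.3000], E[r] = 2.4000, γ^t·E[r] = 2.400000, running G = 2.400000
t=1: π = [0.2400, 0.3000, 0.1900, 0.2700], E[r] = 2.6000, γ^t·E[r] = 2.080000, running G = 4.480000
t=2: π = [0.2320, 0.3000, 0.1840, 0.2840], E[r] = 2.6000, γ^t·E[r] = 1.664000, running G = 6.144000
t=3: π = [0.2332, 0.3000, 0.1836, 0.2832], E[r] = 2.6000, γ^t·E[r] = 1.331200, running G = 7.475200
t=4: π = [0.2333, 0.3000, 0.1834, 0.2833], E[r] = 2.6000, γ^t·E[r] = 1.064960, running G = 8.540160

G = 8.5402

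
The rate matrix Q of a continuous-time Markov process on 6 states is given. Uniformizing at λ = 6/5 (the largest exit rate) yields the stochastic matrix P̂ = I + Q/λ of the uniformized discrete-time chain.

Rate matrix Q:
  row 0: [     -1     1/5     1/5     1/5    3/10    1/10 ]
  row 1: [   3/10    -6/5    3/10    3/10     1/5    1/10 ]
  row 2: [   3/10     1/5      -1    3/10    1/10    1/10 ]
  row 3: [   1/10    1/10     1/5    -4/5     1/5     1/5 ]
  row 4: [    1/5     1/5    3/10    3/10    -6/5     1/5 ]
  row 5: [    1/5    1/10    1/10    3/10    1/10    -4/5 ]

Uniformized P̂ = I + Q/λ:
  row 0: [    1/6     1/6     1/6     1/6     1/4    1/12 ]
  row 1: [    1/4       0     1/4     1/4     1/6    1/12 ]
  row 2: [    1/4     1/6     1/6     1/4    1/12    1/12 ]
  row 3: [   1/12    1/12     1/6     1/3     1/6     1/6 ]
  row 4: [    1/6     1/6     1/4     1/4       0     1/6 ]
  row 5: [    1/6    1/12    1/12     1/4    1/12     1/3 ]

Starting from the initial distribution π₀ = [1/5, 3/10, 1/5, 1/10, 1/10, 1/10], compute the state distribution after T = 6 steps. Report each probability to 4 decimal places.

t=0: π = [0.2000, 0.3000, 0.2000, 0.1000, 0.1000, 0.1000]
t=1: π = [0.2000, 0.1000, 0.1917, 0.2417, 0.1417, 0.1250]
t=2: π = [0.1708, 0.1194, 0.1764, 0.2535, 0.1333, 0.1465]
t=3: π = [0.1702, 0.1134, 0.1755, 0.2569, 0.1318, 0.1522]
t=4: π = [0.1693, 0.1137, 0.1744, 0.2572, 0.1316, 0.1538]
t=5: π = [0.1692, 0.1135, 0.1743, 0.2573, 0.1315, 0.1542]
t=6: π = [0.1692, 0.1135, 0.1742, 0.2573, 0.1315, 0.1543]

π = [0.1692, 0.1135, 0.1742, 0.2573, 0.1315, 0.1543]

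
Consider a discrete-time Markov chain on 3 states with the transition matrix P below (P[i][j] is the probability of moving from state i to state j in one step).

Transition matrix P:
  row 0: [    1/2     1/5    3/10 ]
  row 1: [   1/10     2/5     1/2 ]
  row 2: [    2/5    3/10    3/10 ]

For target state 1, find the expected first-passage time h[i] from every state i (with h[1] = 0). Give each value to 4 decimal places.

First-step conditioning: h[1] = 0; for i ≠ 1, h[i] = 1 + Σ_k P[i][k]·h[k].
  h[0] = 1 + 1/2·h[0] + 3/10·h[2]
  h[2] = 1 + 2/5·h[0] + 3/10·h[2]
Solving the 2×2 linear system over states ≠ 1 gives exactly h = [100/23, 0, 90/23] (h[1] = 0 is the target).

h = [4.3478, 0.0000, 3.9130]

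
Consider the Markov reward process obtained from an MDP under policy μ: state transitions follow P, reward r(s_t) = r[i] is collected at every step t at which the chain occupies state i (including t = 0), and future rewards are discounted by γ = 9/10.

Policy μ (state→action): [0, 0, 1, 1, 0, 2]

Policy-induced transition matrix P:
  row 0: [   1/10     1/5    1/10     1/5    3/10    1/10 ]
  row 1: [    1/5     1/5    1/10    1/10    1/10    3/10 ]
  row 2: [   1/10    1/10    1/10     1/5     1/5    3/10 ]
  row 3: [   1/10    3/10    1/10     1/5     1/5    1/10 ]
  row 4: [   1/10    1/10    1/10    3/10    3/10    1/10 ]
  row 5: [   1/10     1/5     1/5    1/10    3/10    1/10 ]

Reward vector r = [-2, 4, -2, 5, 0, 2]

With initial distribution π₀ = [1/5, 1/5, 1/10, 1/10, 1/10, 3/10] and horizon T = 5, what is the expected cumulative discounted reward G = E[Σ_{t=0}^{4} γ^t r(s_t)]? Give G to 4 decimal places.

G = 5.8935

t=0: π = [0.2000, 0.2000, 0.1000, 0.1000, 0.1000, 0.3000], E[r] = 1.3000, γ^t·E[r] = 1.300000, running G = 1.300000
t=1: π = [0.1200, 0.1900, 0.1300, 0.1600, 0.2400, 0.1600], E[r] = 1.3800, γ^t·E[r] = 1.242000, running G = 2.542000
t=2: π = [0.1190, 0.1790, 0.1160, 0.1890, 0.2330, 0.1640], E[r] = 1.5190, γ^t·E[r] = 1.230390, running G = 3.772390
t=3: π = [0.1179, 0.1840, 0.1164, 0.1890, 0.2337, 0.1590], E[r] = 1.5304, γ^t·E[r] = 1.115662, running G = 4.888052
t=4: π = [0.1184, 0.1839, 0.1159, 0.1891, 0.2327, 0.1601], E[r] = 1.5325, γ^t·E[r] = 1.005454, running G = 5.893505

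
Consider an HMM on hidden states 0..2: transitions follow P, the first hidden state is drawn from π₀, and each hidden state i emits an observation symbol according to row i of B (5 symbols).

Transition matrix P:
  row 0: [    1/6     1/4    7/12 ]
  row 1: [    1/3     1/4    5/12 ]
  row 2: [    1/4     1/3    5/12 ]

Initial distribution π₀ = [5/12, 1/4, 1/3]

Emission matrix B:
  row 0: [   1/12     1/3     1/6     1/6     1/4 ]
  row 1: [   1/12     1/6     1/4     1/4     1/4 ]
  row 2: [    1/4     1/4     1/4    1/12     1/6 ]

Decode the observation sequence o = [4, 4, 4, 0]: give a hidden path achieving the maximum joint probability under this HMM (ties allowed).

path = [0, 2, 0, 2]

t=0: δ = [1.042e-01, 6.250e-02, 5.556e-02]  (obs o_0=4)
t=1: δ = [5.208e-03, 6.510e-03, 1.013e-02]  ψ = [1, 0, 0]  (obs o_1=4)
t=2: δ = [6.330e-04, 8.439e-04, 7.033e-04]  ψ = [2, 2, 2]  (obs o_2=4)
t=3: δ = [2.344e-05, 1.954e-05, 9.231e-05]  ψ = [1, 2, 0]  (obs o_3=0)
backtrack: best end state = 2; path = [0, 2, 0, 2]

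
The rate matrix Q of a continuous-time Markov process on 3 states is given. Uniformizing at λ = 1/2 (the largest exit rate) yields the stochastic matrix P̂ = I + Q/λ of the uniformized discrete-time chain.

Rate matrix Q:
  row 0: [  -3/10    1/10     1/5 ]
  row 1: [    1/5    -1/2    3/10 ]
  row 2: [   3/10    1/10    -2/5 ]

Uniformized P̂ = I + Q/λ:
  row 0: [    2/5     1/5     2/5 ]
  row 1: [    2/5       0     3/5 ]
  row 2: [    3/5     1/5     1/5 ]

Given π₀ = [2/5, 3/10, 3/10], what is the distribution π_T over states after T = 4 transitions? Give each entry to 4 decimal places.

π = [0.4730, 0.1669, 0.3602]

t=0: π = [0.4000, 0.3000, 0.3000]
t=1: π = [0.4600, 0.1400, 0.4000]
t=2: π = [0.4800, 0.1720, 0.3480]
t=3: π = [0.4696, 0.1656, 0.3648]
t=4: π = [0.4730, 0.1669, 0.3602]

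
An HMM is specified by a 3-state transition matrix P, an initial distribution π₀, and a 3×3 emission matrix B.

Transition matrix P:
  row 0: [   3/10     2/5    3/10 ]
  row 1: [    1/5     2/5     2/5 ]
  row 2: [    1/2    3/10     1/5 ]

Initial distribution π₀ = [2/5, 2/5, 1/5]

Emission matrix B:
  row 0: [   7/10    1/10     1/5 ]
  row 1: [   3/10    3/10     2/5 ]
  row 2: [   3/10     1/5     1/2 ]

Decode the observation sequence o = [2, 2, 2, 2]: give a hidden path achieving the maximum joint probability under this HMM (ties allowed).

path = [1, 1, 1, 2]

t=0: δ = [8.000e-02, 1.600e-01, 1.000e-01]  (obs o_0=2)
t=1: δ = [1.000e-02, 2.560e-02, 3.200e-02]  ψ = [2, 1, 1]  (obs o_1=2)
t=2: δ = [3.200e-03, 4.096e-03, 5.120e-03]  ψ = [2, 1, 1]  (obs o_2=2)
t=3: δ = [5.120e-04, 6.554e-04, 8.192e-04]  ψ = [2, 1, 1]  (obs o_3=2)
backtrack: best end state = 2; path = [1, 1, 1, 2]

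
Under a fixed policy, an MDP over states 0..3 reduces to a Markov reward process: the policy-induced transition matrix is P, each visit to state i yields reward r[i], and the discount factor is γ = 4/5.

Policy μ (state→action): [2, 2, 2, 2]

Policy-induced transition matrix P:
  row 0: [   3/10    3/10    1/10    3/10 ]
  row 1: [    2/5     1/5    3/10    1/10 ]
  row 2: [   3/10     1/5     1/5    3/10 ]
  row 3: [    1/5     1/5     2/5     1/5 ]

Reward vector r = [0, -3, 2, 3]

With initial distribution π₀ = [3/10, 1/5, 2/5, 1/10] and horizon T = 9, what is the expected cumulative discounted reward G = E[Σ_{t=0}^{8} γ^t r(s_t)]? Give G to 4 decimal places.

G = 2.0989

t=0: π = [0.3000, 0.2000, 0.4000, 0.1000], E[r] = 0.5000, γ^t·E[r] = 0.500000, running G = 0.500000
t=1: π = [0.3100, 0.2300, 0.2100, 0.2500], E[r] = 0.4800, γ^t·E[r] = 0.384000, running G = 0.884000
t=2: π = [0.2980, 0.2310, 0.2420, 0.2290], E[r] = 0.4780, γ^t·E[r] = 0.305920, running G = 1.189920
t=3: π = [0.3002, 0.2298, 0.2391, 0.2309], E[r] = 0.4815, γ^t·E[r] = 0.246528, running G = 1.436448
t=4: π = [0.2999, 0.2300, 0.2391, 0.2310], E[r] = 0.4811, γ^t·E[r] = 0.197046, running G = 1.633494
t=5: π = [0.2999, 0.2300, 0.2392, 0.2309], E[r] = 0.4811, γ^t·E[r] = 0.157661, running G = 1.791155
t=6: π = [0.2999, 0.2300, 0.2392, 0.2309], E[r] = 0.4811, γ^t·E[r] = 0.126128, running G = 1.917283
t=7: π = [0.2999, 0.2300, 0.2392, 0.2309], E[r] = 0.4811, γ^t·E[r] = 0.100902, running G = 2.018186
t=8: π = [0.2999, 0.2300, 0.2392, 0.2309], E[r] = 0.4811, γ^t·E[r] = 0.080722, running G = 2.098908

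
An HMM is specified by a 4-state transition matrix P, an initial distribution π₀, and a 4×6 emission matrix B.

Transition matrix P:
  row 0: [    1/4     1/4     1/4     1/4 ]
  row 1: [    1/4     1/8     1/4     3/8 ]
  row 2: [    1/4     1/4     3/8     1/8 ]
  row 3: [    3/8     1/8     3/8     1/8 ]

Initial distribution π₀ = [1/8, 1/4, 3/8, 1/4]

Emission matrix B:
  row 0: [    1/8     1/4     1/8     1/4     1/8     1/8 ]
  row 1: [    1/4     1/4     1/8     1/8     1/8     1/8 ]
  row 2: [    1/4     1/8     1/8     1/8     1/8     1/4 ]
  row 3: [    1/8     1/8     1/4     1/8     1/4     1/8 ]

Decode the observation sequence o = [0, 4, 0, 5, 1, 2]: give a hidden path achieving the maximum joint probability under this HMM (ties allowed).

path = [1, 3, 2, 2, 1, 3]

t=0: δ = [1.562e-02, 6.250e-02, 9.375e-02, 3.125e-02]  (obs o_0=0)
t=1: δ = [2.930e-03, 2.930e-03, 4.395e-03, 5.859e-03]  ψ = [2, 2, 2, 1]  (obs o_1=4)
t=2: δ = [2.747e-04, 2.747e-04, 5.493e-04, 1.373e-04]  ψ = [3, 2, 3, 1]  (obs o_2=0)
t=3: δ = [1.717e-05, 1.717e-05, 5.150e-05, 1.287e-05]  ψ = [2, 2, 2, 1]  (obs o_3=5)
t=4: δ = [3.219e-06, 3.219e-06, 2.414e-06, 8.047e-07]  ψ = [2, 2, 2, 1]  (obs o_4=1)
t=5: δ = [1.006e-07, 1.006e-07, 1.132e-07, 3.017e-07]  ψ = [0, 0, 2, 1]  (obs o_5=2)
backtrack: best end state = 3; path = [1, 3, 2, 2, 1, 3]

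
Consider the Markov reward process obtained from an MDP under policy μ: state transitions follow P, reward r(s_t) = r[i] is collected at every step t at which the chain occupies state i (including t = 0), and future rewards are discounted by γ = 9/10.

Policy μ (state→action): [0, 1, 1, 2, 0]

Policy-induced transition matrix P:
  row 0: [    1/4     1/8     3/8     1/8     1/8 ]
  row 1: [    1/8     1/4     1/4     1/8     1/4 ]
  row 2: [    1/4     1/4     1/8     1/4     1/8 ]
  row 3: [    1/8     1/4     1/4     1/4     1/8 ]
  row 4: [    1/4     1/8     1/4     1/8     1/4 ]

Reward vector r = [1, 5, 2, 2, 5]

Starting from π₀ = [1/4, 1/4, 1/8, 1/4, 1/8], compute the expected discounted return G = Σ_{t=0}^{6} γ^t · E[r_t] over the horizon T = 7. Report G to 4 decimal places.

G = 15.2188

t=0: π = [0.2500, 0.2500, 0.1250, 0.2500, 0.1250], E[r] = 2.8750, γ^t·E[r] = 2.875000, running G = 2.875000
t=1: π = [0.1875, 0.2031, 0.2656, 0.1719, 0.1719], E[r] = 2.9375, γ^t·E[r] = 2.643750, running G = 5.518750
t=2: π = [0.2031, 0.2051, 0.2402, 0.1797, 0.1719], E[r] = 2.9277, γ^t·E[r] = 2.371465, running G = 7.890215
t=3: π = [0.2019, 0.2031, 0.2454, 0.1775, 0.1721], E[r] = 2.9238, γ^t·E[r] = 2.131471, running G = 10.021686
t=4: π = [0.2024, 0.2032, 0.2446, 0.1779, 0.1719], E[r] = 2.9230, γ^t·E[r] = 1.917803, running G = 11.939489
t=5: π = [0.2024, 0.2032, 0.2447, 0.1778, 0.1719], E[r] = 2.9229, γ^t·E[r] = 1.725971, running G = 13.665460
t=6: π = [0.2024, 0.2032, 0.2447, 0.1778, 0.1719], E[r] = 2.9229, γ^t·E[r] = 1.553372, running G = 15.218832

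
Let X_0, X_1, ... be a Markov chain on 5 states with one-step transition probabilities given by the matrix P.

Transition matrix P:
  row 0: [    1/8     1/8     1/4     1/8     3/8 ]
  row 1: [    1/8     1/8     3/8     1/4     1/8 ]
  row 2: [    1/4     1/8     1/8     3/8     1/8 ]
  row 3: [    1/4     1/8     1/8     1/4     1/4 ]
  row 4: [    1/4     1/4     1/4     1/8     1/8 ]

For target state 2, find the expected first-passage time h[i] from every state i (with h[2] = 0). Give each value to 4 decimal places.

First-step conditioning: h[2] = 0; for i ≠ 2, h[i] = 1 + Σ_k P[i][k]·h[k].
  h[0] = 1 + 1/8·h[0] + 1/8·h[1] + 1/8·h[3] + 3/8·h[4]
  h[1] = 1 + 1/8·h[0] + 1/8·h[1] + 1/4·h[3] + 1/8·h[4]
  h[3] = 1 + 1/4·h[0] + 1/8·h[1] + 1/4·h[3] + 1/4·h[4]
  h[4] = 1 + 1/4·h[0] + 1/4·h[1] + 1/8·h[3] + 1/8·h[4]
Solving the 4×4 linear system over states ≠ 2 gives exactly h = [920/229, 824/229, 0, 5264/1145, 4552/1145] (h[2] = 0 is the target).

h = [4.0175, 3.5983, 0.0000, 4.5974, 3.9755]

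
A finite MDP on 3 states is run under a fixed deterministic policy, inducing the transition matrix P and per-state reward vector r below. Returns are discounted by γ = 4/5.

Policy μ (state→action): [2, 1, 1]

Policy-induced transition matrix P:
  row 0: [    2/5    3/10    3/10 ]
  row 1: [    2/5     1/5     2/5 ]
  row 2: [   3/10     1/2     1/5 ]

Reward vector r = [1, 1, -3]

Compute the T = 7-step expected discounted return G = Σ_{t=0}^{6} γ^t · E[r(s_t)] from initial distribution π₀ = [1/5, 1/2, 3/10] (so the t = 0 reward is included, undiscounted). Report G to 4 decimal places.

G = -0.8685

t=0: π = [0.2000, 0.5000, 0.3000], E[r] = -0.2000, γ^t·E[r] = -0.200000, running G = -0.200000
t=1: π = [0.3700, 0.3100, 0.3200], E[r] = -0.2800, γ^t·E[r] = -0.224000, running G = -0.424000
t=2: π = [0.3680, 0.3330, 0.2990], E[r] = -0.1960, γ^t·E[r] = -0.125440, running G = -0.549440
t=3: π = [0.3701, 0.3265, 0.3034], E[r] = -0.2136, γ^t·E[r] = -0.109363, running G = -0.658803
t=4: π = [0.3697, 0.3280, 0.3023], E[r] = -0.2092, γ^t·E[r] = -0.085705, running G = -0.744508
t=5: π = [0.3698, 0.3277, 0.3026], E[r] = -0.2103, γ^t·E[r] = -0.068907, running G = -0.813415
t=6: π = [0.3697, 0.3277, 0.3025], E[r] = -0.2100, γ^t·E[r] = -0.055059, running G = -0.868474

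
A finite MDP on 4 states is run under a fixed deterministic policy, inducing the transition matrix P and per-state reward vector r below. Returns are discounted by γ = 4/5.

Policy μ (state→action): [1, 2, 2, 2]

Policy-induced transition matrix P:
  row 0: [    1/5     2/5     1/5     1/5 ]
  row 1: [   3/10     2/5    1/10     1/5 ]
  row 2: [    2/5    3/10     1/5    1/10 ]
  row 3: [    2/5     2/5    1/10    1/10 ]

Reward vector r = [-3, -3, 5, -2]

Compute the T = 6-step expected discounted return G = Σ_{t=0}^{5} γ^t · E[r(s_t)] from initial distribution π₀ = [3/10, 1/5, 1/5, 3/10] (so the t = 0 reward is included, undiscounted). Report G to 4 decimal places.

t=0: π = [0.3000, 0.2000, 0.2000, 0.3000], E[r] = -1.1000, γ^t·E[r] = -1.100000, running G = -1.100000
t=1: π = [0.3200, 0.3800, 0.1500, 0.1500], E[r] = -1.6500, γ^t·E[r] = -1.320000, running G = -2.420000
t=2: π = [0.2980, 0.3850, 0.1470, 0.1700], E[r] = -1.6540, γ^t·E[r] = -1.058560, running G = -3.478560
t=3: π = [0.3019, 0.3853, 0.1445, 0.1683], E[r] = -1.6757, γ^t·E[r] = -0.857958, running G = -4.336518
t=4: π = [0.3011, 0.3856, 0.1446, 0.1687], E[r] = -1.6742, γ^t·E[r] = -0.685736, running G = -5.022254
t=5: π = [0.3012, 0.3855, 0.1446, 0.1687], E[r] = -1.6748, γ^t·E[r] = -0.548783, running G = -5.571037

G = -5.5710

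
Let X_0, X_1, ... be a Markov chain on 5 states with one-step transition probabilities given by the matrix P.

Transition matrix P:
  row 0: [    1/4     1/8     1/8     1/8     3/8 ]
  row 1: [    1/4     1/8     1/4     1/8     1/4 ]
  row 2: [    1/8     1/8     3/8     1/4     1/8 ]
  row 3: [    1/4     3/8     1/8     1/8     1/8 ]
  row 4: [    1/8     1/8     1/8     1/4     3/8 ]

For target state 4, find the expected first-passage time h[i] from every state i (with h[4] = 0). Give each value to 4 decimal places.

h = [3.7178, 4.3601, 5.1387, 4.8078, 0.0000]

First-step conditioning: h[4] = 0; for i ≠ 4, h[i] = 1 + Σ_k P[i][k]·h[k].
  h[0] = 1 + 1/4·h[0] + 1/8·h[1] + 1/8·h[2] + 1/8·h[3]
  h[1] = 1 + 1/4·h[0] + 1/8·h[1] + 1/4·h[2] + 1/8·h[3]
  h[2] = 1 + 1/8·h[0] + 1/8·h[1] + 3/8·h[2] + 1/4·h[3]
  h[3] = 1 + 1/4·h[0] + 3/8·h[1] + 1/8·h[2] + 1/8·h[3]
Solving the 4×4 linear system over states ≠ 4 gives exactly h = [1528/411, 1792/411, 704/137, 1976/411, 0] (h[4] = 0 is the target).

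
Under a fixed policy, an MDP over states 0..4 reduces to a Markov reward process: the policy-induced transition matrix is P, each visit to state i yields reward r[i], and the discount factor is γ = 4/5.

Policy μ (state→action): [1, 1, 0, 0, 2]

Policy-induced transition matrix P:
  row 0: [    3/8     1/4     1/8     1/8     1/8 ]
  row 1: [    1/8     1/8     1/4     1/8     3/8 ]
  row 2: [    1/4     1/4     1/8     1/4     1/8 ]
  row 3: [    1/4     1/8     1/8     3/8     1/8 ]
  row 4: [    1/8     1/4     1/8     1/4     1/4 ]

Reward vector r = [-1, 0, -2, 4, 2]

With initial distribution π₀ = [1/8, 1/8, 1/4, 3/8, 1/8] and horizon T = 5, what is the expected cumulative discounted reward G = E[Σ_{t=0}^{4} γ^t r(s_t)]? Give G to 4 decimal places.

t=0: π = [0.1250, 0.1250, 0.2500, 0.3750, 0.1250], E[r] = 1.1250, γ^t·E[r] = 1.125000, running G = 1.125000
t=1: π = [0.2344, 0.1875, 0.1406, 0.2656, 0.1719], E[r] = 0.8906, γ^t·E[r] = 0.712500, running G = 1.837500
t=2: π = [0.2344, 0.1934, 0.1484, 0.2305, 0.1934], E[r] = 0.7773, γ^t·E[r] = 0.497500, running G = 2.335000
t=3: π = [0.2310, 0.1970, 0.1492, 0.2253, 0.1975], E[r] = 0.7671, γ^t·E[r] = 0.392750, running G = 2.727750
t=4: π = [0.2296, 0.1972, 0.1496, 0.2247, 0.1989], E[r] = 0.7678, γ^t·E[r] = 0.314475, running G = 3.042225

G = 3.0422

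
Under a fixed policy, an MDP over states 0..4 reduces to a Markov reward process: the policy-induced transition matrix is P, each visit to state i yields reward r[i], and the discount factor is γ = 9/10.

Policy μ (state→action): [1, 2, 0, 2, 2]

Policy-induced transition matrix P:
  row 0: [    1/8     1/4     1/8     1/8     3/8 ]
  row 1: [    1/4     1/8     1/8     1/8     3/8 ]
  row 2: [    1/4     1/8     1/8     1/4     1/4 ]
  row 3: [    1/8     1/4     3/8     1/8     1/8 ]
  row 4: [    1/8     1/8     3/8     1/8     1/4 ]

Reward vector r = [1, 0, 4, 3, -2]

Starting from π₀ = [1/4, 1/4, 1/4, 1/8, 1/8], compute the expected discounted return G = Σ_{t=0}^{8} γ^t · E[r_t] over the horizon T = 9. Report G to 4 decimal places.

t=0: π = [0.2500, 0.2500, 0.2500, 0.1250, 0.1250], E[r] = 1.3750, γ^t·E[r] = 1.375000, running G = 1.375000
t=1: π = [0.1875, 0.1719, 0.1875, 0.1563, 0.2969], E[r] = 0.8125, γ^t·E[r] = 0.731250, running G = 2.106250
t=2: π = [0.1699, 0.1680, 0.2383, 0.1484, 0.2754], E[r] = 1.0176, γ^t·E[r] = 0.824238, running G = 2.930488
t=3: π = [0.1758, 0.1648, 0.2310, 0.1548, 0.2737], E[r] = 1.0166, γ^t·E[r] = 0.741103, running G = 3.671591
t=4: π = [0.1745, 0.1663, 0.2321, 0.1539, 0.2732], E[r] = 1.0181, γ^t·E[r] = 0.667973, running G = 4.339564
t=5: π = [0.1748, 0.1660, 0.2318, 0.1540, 0.2734], E[r] = 1.0172, γ^t·E[r] = 0.600653, running G = 4.940218
t=6: π = [0.1747, 0.1661, 0.2318, 0.1540, 0.2734], E[r] = 1.0173, γ^t·E[r] = 0.540642, running G = 5.480860
t=7: π = [0.1747, 0.1661, 0.2318, 0.1540, 0.2734], E[r] = 1.0173, γ^t·E[r] = 0.486570, running G = 5.967430
t=8: π = [0.1747, 0.1661, 0.2318, 0.1540, 0.2734], E[r] = 1.0173, γ^t·E[r] = 0.437915, running G = 6.405345

G = 6.4053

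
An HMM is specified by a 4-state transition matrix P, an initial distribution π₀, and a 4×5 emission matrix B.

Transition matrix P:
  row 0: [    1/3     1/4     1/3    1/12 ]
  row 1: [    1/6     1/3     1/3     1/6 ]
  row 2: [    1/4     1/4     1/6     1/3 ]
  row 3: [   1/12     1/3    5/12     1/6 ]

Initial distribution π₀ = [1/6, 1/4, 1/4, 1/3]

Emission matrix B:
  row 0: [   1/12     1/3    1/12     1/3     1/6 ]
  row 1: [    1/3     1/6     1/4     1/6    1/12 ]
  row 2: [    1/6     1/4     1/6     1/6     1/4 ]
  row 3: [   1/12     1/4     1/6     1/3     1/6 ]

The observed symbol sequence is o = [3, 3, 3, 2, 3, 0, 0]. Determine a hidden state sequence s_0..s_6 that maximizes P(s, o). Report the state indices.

path = [3, 2, 3, 2, 3, 1, 1]

t=0: δ = [5.556e-02, 4.167e-02, 4.167e-02, 1.111e-01]  (obs o_0=3)
t=1: δ = [6.173e-03, 6.173e-03, 7.716e-03, 6.173e-03]  ψ = [0, 3, 3, 3]  (obs o_1=3)
t=2: δ = [6.859e-04, 3.429e-04, 4.287e-04, 8.573e-04]  ψ = [0, 1, 3, 2]  (obs o_2=3)
t=3: δ = [1.905e-05, 7.144e-05, 5.954e-05, 2.381e-05]  ψ = [0, 3, 3, 2]  (obs o_3=2)
t=4: δ = [4.961e-06, 3.969e-06, 3.969e-06, 6.615e-06]  ψ = [2, 1, 1, 2]  (obs o_4=3)
t=5: δ = [1.378e-07, 7.350e-07, 4.594e-07, 1.103e-07]  ψ = [0, 3, 3, 2]  (obs o_5=0)
t=6: δ = [1.021e-08, 8.167e-08, 4.083e-08, 1.276e-08]  ψ = [1, 1, 1, 2]  (obs o_6=0)
backtrack: best end state = 1; path = [3, 2, 3, 2, 3, 1, 1]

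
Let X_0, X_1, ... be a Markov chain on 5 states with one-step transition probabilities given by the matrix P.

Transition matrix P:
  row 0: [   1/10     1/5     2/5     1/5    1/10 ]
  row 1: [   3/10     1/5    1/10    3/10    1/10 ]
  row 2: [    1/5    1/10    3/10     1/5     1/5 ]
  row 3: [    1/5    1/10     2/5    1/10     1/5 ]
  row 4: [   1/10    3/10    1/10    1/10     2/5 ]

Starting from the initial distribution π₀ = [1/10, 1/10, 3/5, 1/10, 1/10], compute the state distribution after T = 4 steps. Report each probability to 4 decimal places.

t=0: π = [0.1000, 0.1000, 0.6000, 0.1000, 0.1000]
t=1: π = [0.1900, 0.1400, 0.2800, 0.1900, 0.2000]
t=2: π = [0.1750, 0.1730, 0.2700, 0.1750, 0.2070]
t=3: π = [0.1791, 0.1762, 0.2590, 0.1791, 0.2066]
t=4: π = [0.1791, 0.1769, 0.2593, 0.1791, 0.2058]

π = [0.1791, 0.1769, 0.2593, 0.1791, 0.2058]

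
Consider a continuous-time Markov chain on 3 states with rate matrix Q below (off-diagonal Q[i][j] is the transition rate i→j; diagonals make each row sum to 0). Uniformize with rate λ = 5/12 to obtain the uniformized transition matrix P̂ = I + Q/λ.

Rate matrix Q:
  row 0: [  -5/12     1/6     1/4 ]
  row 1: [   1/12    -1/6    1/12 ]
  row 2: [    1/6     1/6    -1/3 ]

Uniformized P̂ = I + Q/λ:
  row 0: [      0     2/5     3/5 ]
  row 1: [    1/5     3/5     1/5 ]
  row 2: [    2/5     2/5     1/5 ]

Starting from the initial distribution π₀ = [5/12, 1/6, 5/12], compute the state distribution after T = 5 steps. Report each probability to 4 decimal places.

t=0: π = [0.4167, 0.1667, 0.4167]
t=1: π = [0.2000, 0.4333, 0.3667]
t=2: π = [0.2333, 0.4867, 0.2800]
t=3: π = [0.2093, 0.4973, 0.2933]
t=4: π = [0.2168, 0.4995, 0.2837]
t=5: π = [0.2134, 0.4999, 0.2867]

π = [0.2134, 0.4999, 0.2867]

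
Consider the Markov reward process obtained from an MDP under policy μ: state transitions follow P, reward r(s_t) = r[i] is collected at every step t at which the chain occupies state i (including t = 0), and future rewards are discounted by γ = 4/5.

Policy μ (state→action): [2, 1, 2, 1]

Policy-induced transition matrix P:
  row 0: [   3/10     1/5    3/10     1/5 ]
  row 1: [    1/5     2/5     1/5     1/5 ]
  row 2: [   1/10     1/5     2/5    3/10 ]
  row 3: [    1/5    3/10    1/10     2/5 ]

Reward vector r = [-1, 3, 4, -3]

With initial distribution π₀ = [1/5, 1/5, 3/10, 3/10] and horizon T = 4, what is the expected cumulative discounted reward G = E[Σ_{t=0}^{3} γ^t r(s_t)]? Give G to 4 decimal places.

t=0: π = [0.2000, 0.2000, 0.3000, 0.3000], E[r] = 0.7000, γ^t·E[r] = 0.700000, running G = 0.700000
t=1: π = [0.1900, 0.2700, 0.2500, 0.2900], E[r] = 0.7500, γ^t·E[r] = 0.600000, running G = 1.300000
t=2: π = [0.1940, 0.2830, 0.2400, 0.2830], E[r] = 0.7660, γ^t·E[r] = 0.490240, running G = 1.790240
t=3: π = [0.1954, 0.2849, 0.2391, 0.2806], E[r] = 0.7739, γ^t·E[r] = 0.396237, running G = 2.186477

G = 2.1865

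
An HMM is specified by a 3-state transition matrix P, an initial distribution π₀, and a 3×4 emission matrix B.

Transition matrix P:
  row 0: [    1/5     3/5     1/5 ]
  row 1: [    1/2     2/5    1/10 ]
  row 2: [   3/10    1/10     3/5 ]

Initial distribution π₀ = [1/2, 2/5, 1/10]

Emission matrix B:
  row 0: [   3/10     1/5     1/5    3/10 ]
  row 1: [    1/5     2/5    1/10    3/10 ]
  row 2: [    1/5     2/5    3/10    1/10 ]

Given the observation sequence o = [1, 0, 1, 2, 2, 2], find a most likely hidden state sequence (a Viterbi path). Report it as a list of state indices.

path = [1, 0, 2, 2, 2, 2]

t=0: δ = [1.000e-01, 1.600e-01, 4.000e-02]  (obs o_0=1)
t=1: δ = [2.400e-02, 1.280e-02, 4.800e-03]  ψ = [1, 1, 2]  (obs o_1=0)
t=2: δ = [1.280e-03, 5.760e-03, 1.920e-03]  ψ = [1, 0, 0]  (obs o_2=1)
t=3: δ = [5.760e-04, 2.304e-04, 3.456e-04]  ψ = [1, 1, 2]  (obs o_3=2)
t=4: δ = [2.304e-05, 3.456e-05, 6.221e-05]  ψ = [0, 0, 2]  (obs o_4=2)
t=5: δ = [3.732e-06, 1.382e-06, 1.120e-05]  ψ = [2, 0, 2]  (obs o_5=2)
backtrack: best end state = 2; path = [1, 0, 2, 2, 2, 2]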